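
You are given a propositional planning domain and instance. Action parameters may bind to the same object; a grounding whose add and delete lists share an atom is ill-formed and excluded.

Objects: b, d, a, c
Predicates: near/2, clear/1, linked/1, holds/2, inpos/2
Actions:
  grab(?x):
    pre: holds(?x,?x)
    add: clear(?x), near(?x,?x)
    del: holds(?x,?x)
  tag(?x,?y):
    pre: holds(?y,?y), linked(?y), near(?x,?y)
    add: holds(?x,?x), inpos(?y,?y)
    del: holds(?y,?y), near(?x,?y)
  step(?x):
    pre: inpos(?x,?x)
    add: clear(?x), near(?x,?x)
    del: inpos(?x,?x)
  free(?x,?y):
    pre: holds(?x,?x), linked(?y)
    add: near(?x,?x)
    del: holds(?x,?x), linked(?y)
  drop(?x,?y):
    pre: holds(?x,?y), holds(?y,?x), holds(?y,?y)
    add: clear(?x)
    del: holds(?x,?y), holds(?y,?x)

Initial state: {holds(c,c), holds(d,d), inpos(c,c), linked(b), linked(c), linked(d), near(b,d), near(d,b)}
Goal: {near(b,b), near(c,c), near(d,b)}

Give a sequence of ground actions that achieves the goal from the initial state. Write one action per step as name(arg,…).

grab(c); tag(b,d); grab(b)

1. grab(c)  →  {clear(c), holds(d,d), inpos(c,c), linked(b), linked(c), linked(d), near(b,d), near(c,c), near(d,b)}
2. tag(b,d)  →  {clear(c), holds(b,b), inpos(c,c), inpos(d,d), linked(b), linked(c), linked(d), near(c,c), near(d,b)}
3. grab(b)  →  {clear(b), clear(c), inpos(c,c), inpos(d,d), linked(b), linked(c), linked(d), near(b,b), near(c,c), near(d,b)}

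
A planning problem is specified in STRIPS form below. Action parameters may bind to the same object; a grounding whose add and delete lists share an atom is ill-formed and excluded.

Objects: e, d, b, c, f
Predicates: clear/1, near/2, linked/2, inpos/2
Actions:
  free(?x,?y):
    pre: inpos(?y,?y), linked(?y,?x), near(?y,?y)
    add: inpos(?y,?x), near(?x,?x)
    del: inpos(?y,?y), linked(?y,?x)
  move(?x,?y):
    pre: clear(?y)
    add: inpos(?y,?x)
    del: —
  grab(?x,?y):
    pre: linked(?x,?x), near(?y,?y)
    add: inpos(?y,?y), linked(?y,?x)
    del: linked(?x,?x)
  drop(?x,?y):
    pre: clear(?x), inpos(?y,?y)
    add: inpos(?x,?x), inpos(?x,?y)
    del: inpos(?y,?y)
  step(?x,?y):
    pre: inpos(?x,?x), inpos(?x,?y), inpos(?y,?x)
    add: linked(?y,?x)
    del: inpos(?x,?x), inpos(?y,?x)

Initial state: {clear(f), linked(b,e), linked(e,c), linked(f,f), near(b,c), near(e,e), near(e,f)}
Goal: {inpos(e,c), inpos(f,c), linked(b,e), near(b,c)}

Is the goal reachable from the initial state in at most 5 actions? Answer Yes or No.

1. move(c,f)  →  {clear(f), inpos(f,c), linked(b,e), linked(e,c), linked(f,f), near(b,c), near(e,e), near(e,f)}
2. grab(f,e)  →  {clear(f), inpos(e,e), inpos(f,c), linked(b,e), linked(e,c), linked(e,f), near(b,c), near(e,e), near(e,f)}
3. free(c,e)  →  {clear(f), inpos(e,c), inpos(f,c), linked(b,e), linked(e,f), near(b,c), near(c,c), near(e,e), near(e,f)}
optimal plan length = 3; 3 ≤ 5

Yes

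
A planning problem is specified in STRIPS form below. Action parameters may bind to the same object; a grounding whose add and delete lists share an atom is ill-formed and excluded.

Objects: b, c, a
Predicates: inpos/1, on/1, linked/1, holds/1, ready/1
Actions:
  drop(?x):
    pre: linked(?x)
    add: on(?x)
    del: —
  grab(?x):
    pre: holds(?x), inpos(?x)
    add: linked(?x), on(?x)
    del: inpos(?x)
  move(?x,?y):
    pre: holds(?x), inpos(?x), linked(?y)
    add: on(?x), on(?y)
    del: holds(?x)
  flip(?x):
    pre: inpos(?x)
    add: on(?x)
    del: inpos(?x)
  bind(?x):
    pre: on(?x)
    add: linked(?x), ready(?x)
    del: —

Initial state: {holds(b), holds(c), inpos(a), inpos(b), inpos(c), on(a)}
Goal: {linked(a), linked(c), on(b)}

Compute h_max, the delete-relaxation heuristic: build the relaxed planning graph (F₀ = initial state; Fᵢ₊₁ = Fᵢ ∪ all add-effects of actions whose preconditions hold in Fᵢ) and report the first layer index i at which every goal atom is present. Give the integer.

1

F0 = init (6 atoms)
F1 = F0 ∪ {linked(a), linked(b), linked(c), on(b), on(c), ready(a)}  (12 atoms)
goal ⊆ F1  ⇒  h_max = 1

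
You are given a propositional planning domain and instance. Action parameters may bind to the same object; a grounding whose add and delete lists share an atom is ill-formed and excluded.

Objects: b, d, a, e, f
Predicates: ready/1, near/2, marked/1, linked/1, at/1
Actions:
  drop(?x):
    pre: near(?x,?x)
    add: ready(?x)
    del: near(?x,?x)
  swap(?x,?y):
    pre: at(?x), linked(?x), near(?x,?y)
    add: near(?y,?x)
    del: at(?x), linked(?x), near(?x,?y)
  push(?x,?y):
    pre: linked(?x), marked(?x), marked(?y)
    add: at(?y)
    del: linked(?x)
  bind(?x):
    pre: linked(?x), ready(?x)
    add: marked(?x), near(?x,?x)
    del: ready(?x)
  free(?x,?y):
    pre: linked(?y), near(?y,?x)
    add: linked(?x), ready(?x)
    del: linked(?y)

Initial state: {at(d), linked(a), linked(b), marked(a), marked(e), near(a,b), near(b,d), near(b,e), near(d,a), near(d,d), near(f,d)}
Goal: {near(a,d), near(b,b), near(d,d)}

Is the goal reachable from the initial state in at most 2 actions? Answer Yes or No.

1. free(b,a)  →  {at(d), linked(b), marked(a), marked(e), near(a,b), near(b,d), near(b,e), near(d,a), near(d,d), near(f,d), ready(b)}
2. bind(b)  →  {at(d), linked(b), marked(a), marked(b), marked(e), near(a,b), near(b,b), near(b,d), near(b,e), near(d,a), near(d,d), near(f,d)}
3. free(d,b)  →  {at(d), linked(d), marked(a), marked(b), marked(e), near(a,b), near(b,b), near(b,d), near(b,e), near(d,a), near(d,d), near(f,d), ready(d)}
4. swap(d,a)  →  {marked(a), marked(b), marked(e), near(a,b), near(a,d), near(b,b), near(b,d), near(b,e), near(d,d), near(f,d), ready(d)}
optimal plan length = 4; 4 > 2

No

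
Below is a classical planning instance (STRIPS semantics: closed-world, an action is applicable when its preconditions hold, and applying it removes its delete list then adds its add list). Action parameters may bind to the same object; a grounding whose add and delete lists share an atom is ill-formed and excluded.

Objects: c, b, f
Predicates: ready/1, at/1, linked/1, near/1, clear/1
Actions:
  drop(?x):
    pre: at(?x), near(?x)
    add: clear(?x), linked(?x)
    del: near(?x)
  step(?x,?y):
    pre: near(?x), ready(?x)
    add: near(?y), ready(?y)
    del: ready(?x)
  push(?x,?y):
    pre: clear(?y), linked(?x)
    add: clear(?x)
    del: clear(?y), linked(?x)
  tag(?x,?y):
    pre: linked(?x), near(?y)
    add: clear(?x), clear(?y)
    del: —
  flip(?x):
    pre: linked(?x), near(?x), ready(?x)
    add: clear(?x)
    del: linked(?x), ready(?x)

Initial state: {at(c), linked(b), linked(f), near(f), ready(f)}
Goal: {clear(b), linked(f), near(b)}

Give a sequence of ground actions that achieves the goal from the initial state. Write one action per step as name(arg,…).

step(f,b); tag(b,b)

1. step(f,b)  →  {at(c), linked(b), linked(f), near(b), near(f), ready(b)}
2. tag(b,b)  →  {at(c), clear(b), linked(b), linked(f), near(b), near(f), ready(b)}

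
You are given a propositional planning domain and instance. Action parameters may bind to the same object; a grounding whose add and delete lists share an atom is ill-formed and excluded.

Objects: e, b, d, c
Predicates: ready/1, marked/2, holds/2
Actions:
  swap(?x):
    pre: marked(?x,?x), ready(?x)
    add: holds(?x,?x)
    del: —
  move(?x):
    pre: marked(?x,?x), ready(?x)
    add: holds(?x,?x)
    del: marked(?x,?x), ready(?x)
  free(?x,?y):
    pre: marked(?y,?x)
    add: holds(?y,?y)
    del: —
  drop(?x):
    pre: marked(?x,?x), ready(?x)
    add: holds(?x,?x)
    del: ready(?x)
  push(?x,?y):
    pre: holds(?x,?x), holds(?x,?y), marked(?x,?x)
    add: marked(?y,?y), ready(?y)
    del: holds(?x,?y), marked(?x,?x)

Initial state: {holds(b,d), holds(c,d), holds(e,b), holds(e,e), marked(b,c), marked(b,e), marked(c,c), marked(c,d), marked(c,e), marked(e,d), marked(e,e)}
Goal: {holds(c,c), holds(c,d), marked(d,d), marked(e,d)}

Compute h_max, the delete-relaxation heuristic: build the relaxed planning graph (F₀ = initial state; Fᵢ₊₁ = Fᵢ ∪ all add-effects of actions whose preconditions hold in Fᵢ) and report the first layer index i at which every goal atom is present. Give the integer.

2

F0 = init (11 atoms)
F1 = F0 ∪ {holds(b,b), holds(c,c), marked(b,b), ready(b)}  (15 atoms)
F2 = F1 ∪ {marked(d,d), ready(d)}  (17 atoms)
goal ⊆ F2  ⇒  h_max = 2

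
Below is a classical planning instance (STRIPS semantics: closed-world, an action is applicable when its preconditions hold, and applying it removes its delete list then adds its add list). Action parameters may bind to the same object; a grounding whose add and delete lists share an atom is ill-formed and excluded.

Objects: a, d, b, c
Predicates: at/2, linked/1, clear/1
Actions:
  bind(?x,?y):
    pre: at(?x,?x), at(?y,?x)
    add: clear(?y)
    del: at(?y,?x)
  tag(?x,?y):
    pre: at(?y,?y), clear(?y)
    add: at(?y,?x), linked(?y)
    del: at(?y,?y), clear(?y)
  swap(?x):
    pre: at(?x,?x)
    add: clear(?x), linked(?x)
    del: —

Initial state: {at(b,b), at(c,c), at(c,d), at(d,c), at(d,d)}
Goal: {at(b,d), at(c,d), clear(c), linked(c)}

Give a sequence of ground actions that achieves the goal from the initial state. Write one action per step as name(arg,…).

1. swap(b)  →  {at(b,b), at(c,c), at(c,d), at(d,c), at(d,d), clear(b), linked(b)}
2. tag(d,b)  →  {at(b,d), at(c,c), at(c,d), at(d,c), at(d,d), linked(b)}
3. swap(c)  →  {at(b,d), at(c,c), at(c,d), at(d,c), at(d,d), clear(c), linked(b), linked(c)}

swap(b); tag(d,b); swap(c)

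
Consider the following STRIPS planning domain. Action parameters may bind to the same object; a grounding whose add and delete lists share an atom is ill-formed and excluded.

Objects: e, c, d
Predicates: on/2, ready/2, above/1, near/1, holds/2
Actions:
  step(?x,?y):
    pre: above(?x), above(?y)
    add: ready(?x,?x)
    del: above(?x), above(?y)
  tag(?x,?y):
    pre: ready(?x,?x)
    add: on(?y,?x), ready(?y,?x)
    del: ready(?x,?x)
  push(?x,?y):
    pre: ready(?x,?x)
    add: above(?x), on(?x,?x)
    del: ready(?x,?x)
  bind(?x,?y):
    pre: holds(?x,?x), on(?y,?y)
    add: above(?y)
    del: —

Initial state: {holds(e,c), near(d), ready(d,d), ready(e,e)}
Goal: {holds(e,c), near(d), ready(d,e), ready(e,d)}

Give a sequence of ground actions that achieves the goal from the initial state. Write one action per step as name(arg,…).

tag(e,d); tag(d,e)

1. tag(e,d)  →  {holds(e,c), near(d), on(d,e), ready(d,d), ready(d,e)}
2. tag(d,e)  →  {holds(e,c), near(d), on(d,e), on(e,d), ready(d,e), ready(e,d)}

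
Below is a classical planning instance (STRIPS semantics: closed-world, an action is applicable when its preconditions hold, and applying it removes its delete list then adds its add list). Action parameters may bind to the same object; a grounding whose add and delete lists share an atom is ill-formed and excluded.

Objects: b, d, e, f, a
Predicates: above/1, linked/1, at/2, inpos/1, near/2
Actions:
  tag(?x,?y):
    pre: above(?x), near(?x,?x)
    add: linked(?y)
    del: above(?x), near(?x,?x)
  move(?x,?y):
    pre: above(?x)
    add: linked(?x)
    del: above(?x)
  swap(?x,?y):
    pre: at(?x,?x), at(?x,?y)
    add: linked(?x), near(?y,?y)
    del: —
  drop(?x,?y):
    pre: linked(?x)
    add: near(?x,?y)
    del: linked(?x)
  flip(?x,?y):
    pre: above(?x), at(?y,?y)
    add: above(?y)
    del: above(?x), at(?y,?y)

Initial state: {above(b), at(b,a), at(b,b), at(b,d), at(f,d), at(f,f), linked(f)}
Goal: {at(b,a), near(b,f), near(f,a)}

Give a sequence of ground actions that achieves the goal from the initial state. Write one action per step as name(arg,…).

1. move(b,b)  →  {at(b,a), at(b,b), at(b,d), at(f,d), at(f,f), linked(b), linked(f)}
2. drop(b,f)  →  {at(b,a), at(b,b), at(b,d), at(f,d), at(f,f), linked(f), near(b,f)}
3. drop(f,a)  →  {at(b,a), at(b,b), at(b,d), at(f,d), at(f,f), near(b,f), near(f,a)}

move(b,b); drop(b,f); drop(f,a)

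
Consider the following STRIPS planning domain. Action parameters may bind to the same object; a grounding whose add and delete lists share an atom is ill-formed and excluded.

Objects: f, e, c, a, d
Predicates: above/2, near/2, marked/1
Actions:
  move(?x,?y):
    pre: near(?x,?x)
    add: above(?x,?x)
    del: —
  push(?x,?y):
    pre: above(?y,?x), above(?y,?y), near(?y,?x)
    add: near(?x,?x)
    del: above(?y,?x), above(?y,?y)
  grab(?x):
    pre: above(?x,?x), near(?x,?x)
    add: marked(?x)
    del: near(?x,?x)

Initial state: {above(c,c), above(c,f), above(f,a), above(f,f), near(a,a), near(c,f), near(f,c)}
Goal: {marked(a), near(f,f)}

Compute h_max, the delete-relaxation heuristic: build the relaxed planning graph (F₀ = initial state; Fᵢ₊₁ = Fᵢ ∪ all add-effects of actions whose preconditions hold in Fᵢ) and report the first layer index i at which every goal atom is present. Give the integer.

2

F0 = init (7 atoms)
F1 = F0 ∪ {above(a,a), near(f,f)}  (9 atoms)
F2 = F1 ∪ {marked(a), marked(f)}  (11 atoms)
goal ⊆ F2  ⇒  h_max = 2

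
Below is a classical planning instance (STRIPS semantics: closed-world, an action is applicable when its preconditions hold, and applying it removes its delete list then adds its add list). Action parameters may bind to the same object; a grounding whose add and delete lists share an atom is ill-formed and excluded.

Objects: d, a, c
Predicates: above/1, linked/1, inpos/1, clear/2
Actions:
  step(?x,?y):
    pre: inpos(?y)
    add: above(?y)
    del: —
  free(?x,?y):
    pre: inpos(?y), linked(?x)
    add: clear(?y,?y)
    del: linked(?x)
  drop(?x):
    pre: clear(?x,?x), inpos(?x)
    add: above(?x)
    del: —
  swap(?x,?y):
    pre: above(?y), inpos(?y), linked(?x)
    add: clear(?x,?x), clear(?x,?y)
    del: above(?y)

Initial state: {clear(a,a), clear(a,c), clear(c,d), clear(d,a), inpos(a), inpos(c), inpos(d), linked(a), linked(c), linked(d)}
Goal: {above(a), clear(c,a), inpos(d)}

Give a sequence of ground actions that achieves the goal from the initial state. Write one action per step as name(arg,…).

step(d,a); swap(c,a); step(d,a)

1. step(d,a)  →  {above(a), clear(a,a), clear(a,c), clear(c,d), clear(d,a), inpos(a), inpos(c), inpos(d), linked(a), linked(c), linked(d)}
2. swap(c,a)  →  {clear(a,a), clear(a,c), clear(c,a), clear(c,c), clear(c,d), clear(d,a), inpos(a), inpos(c), inpos(d), linked(a), linked(c), linked(d)}
3. step(d,a)  →  {above(a), clear(a,a), clear(a,c), clear(c,a), clear(c,c), clear(c,d), clear(d,a), inpos(a), inpos(c), inpos(d), linked(a), linked(c), linked(d)}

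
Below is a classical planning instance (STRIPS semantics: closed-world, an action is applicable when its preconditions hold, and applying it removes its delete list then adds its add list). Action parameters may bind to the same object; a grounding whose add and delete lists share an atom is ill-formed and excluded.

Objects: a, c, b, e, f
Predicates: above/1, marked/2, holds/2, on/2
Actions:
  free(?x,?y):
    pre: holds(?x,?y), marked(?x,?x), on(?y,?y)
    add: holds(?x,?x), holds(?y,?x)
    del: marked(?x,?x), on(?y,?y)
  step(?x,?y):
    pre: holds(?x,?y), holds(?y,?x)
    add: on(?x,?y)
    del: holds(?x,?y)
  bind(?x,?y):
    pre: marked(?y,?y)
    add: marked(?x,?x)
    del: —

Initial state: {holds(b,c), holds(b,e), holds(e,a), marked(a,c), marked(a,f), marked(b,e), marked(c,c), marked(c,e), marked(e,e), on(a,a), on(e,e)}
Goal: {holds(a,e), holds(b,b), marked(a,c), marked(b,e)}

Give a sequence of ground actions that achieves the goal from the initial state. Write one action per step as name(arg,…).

1. free(e,a)  →  {holds(a,e), holds(b,c), holds(b,e), holds(e,a), holds(e,e), marked(a,c), marked(a,f), marked(b,e), marked(c,c), marked(c,e), on(e,e)}
2. bind(b,c)  →  {holds(a,e), holds(b,c), holds(b,e), holds(e,a), holds(e,e), marked(a,c), marked(a,f), marked(b,b), marked(b,e), marked(c,c), marked(c,e), on(e,e)}
3. free(b,e)  →  {holds(a,e), holds(b,b), holds(b,c), holds(b,e), holds(e,a), holds(e,b), holds(e,e), marked(a,c), marked(a,f), marked(b,e), marked(c,c), marked(c,e)}

free(e,a); bind(b,c); free(b,e)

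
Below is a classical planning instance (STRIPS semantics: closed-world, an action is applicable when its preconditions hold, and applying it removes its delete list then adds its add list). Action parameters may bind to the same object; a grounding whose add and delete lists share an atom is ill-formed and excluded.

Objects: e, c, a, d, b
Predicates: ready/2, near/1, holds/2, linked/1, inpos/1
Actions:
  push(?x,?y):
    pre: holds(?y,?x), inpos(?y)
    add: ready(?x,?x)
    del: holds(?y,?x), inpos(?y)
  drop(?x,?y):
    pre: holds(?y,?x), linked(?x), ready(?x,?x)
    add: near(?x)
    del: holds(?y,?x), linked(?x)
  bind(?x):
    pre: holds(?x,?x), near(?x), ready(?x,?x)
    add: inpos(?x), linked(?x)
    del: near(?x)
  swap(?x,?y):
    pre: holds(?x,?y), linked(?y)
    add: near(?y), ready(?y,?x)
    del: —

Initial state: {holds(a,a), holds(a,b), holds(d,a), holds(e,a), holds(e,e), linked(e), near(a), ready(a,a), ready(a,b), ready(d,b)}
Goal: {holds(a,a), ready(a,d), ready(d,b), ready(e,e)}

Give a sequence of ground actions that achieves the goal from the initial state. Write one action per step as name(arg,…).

bind(a); swap(e,e); swap(d,a)

1. bind(a)  →  {holds(a,a), holds(a,b), holds(d,a), holds(e,a), holds(e,e), inpos(a), linked(a), linked(e), ready(a,a), ready(a,b), ready(d,b)}
2. swap(e,e)  →  {holds(a,a), holds(a,b), holds(d,a), holds(e,a), holds(e,e), inpos(a), linked(a), linked(e), near(e), ready(a,a), ready(a,b), ready(d,b), ready(e,e)}
3. swap(d,a)  →  {holds(a,a), holds(a,b), holds(d,a), holds(e,a), holds(e,e), inpos(a), linked(a), linked(e), near(a), near(e), ready(a,a), ready(a,b), ready(a,d), ready(d,b), ready(e,e)}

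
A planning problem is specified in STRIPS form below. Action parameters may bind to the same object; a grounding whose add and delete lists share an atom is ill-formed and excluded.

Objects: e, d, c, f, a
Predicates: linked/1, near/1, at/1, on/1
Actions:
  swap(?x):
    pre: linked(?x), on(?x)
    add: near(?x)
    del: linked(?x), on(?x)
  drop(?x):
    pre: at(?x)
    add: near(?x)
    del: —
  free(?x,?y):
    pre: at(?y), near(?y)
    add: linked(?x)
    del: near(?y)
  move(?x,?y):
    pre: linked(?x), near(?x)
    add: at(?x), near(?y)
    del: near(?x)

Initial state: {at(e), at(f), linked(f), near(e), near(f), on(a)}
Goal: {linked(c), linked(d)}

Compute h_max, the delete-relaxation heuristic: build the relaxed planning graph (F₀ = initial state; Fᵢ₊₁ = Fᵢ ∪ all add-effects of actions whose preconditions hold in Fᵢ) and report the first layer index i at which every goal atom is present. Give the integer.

F0 = init (6 atoms)
F1 = F0 ∪ {linked(a), linked(c), linked(d), linked(e), near(a), near(c), near(d)}  (13 atoms)
goal ⊆ F1  ⇒  h_max = 1

1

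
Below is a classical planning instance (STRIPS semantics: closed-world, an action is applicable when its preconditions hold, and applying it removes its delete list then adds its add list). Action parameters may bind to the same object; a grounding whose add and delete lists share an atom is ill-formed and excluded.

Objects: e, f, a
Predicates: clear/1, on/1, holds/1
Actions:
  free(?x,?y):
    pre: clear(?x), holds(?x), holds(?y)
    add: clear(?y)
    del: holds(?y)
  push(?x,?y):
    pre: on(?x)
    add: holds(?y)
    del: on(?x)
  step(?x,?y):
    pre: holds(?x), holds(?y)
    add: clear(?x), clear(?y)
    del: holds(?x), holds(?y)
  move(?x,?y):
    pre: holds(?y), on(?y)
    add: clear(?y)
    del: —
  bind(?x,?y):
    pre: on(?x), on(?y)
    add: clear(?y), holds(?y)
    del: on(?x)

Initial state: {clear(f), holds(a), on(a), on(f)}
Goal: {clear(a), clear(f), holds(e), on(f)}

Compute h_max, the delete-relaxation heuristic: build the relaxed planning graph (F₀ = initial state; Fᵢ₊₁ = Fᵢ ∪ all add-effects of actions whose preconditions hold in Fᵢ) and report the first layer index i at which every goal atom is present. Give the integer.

1

F0 = init (4 atoms)
F1 = F0 ∪ {clear(a), holds(e), holds(f)}  (7 atoms)
goal ⊆ F1  ⇒  h_max = 1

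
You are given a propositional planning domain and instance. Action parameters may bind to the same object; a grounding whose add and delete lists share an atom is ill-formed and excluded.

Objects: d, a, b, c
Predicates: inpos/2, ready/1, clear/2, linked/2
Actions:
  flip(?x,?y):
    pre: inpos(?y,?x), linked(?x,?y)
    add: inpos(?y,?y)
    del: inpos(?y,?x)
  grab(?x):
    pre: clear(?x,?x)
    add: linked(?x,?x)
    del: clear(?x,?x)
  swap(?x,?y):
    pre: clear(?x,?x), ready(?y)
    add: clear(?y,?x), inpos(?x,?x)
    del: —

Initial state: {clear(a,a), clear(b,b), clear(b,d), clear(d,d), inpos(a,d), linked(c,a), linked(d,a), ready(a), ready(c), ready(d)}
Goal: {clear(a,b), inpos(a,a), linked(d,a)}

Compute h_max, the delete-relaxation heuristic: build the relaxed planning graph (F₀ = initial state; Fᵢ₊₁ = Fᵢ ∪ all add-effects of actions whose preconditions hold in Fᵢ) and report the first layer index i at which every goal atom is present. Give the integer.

1

F0 = init (10 atoms)
F1 = F0 ∪ {clear(a,b), clear(a,d), clear(c,a), clear(c,b), clear(c,d), clear(d,a), clear(d,b), inpos(a,a), inpos(b,b), inpos(d,d), linked(a,a), linked(b,b), linked(d,d)}  (23 atoms)
goal ⊆ F1  ⇒  h_max = 1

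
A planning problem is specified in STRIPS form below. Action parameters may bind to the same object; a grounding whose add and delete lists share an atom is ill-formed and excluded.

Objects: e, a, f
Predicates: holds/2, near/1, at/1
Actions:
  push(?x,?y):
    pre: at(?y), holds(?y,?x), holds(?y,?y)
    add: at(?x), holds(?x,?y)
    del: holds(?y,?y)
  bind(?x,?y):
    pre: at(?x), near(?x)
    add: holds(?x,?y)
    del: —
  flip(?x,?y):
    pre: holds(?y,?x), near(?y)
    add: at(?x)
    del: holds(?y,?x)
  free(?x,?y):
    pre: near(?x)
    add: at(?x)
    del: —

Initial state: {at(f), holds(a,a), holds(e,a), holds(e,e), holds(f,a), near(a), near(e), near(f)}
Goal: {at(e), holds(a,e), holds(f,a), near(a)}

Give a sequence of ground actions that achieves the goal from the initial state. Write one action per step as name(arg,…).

1. free(e,e)  →  {at(e), at(f), holds(a,a), holds(e,a), holds(e,e), holds(f,a), near(a), near(e), near(f)}
2. push(a,e)  →  {at(a), at(e), at(f), holds(a,a), holds(a,e), holds(e,a), holds(f,a), near(a), near(e), near(f)}

free(e,e); push(a,e)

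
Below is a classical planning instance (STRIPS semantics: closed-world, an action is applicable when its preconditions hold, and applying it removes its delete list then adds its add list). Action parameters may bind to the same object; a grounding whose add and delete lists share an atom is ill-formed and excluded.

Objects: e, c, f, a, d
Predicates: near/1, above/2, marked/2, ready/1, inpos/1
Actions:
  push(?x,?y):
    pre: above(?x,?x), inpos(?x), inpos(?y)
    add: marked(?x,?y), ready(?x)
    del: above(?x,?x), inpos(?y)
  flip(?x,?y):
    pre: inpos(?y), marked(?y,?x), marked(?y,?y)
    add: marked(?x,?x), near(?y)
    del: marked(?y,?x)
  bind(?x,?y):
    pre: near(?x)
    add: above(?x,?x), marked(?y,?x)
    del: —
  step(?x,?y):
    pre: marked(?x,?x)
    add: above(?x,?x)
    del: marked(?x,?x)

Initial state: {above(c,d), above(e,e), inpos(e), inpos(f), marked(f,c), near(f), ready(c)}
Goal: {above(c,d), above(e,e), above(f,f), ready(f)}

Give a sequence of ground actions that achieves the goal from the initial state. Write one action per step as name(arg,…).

bind(f,e); push(f,e); bind(f,e)

1. bind(f,e)  →  {above(c,d), above(e,e), above(f,f), inpos(e), inpos(f), marked(e,f), marked(f,c), near(f), ready(c)}
2. push(f,e)  →  {above(c,d), above(e,e), inpos(f), marked(e,f), marked(f,c), marked(f,e), near(f), ready(c), ready(f)}
3. bind(f,e)  →  {above(c,d), above(e,e), above(f,f), inpos(f), marked(e,f), marked(f,c), marked(f,e), near(f), ready(c), ready(f)}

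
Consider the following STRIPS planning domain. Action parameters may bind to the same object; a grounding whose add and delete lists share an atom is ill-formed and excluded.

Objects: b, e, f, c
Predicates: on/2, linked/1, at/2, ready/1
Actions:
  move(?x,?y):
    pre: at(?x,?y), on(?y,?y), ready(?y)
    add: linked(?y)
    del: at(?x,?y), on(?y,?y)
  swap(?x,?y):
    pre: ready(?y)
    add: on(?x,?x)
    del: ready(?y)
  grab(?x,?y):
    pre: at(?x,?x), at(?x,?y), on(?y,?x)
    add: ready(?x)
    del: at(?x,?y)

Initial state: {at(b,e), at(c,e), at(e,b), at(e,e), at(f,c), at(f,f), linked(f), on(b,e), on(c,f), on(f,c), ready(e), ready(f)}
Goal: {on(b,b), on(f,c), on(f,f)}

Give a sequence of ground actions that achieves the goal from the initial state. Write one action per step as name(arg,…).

1. swap(b,e)  →  {at(b,e), at(c,e), at(e,b), at(e,e), at(f,c), at(f,f), linked(f), on(b,b), on(b,e), on(c,f), on(f,c), ready(f)}
2. swap(f,f)  →  {at(b,e), at(c,e), at(e,b), at(e,e), at(f,c), at(f,f), linked(f), on(b,b), on(b,e), on(c,f), on(f,c), on(f,f)}

swap(b,e); swap(f,f)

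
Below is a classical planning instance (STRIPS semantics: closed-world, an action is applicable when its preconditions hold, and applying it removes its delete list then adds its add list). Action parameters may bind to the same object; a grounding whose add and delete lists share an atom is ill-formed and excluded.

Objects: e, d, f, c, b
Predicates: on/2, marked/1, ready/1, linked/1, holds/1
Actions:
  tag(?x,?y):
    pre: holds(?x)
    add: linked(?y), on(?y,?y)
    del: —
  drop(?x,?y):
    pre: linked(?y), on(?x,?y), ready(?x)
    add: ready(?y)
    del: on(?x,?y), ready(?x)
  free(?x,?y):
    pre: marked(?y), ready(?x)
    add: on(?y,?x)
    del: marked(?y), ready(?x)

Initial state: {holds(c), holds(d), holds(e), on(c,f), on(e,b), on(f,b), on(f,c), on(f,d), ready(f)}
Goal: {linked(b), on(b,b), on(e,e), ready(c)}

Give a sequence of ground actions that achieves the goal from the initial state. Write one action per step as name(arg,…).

1. tag(e,e)  →  {holds(c), holds(d), holds(e), linked(e), on(c,f), on(e,b), on(e,e), on(f,b), on(f,c), on(f,d), ready(f)}
2. tag(e,c)  →  {holds(c), holds(d), holds(e), linked(c), linked(e), on(c,c), on(c,f), on(e,b), on(e,e), on(f,b), on(f,c), on(f,d), ready(f)}
3. tag(e,b)  →  {holds(c), holds(d), holds(e), linked(b), linked(c), linked(e), on(b,b), on(c,c), on(c,f), on(e,b), on(e,e), on(f,b), on(f,c), on(f,d), ready(f)}
4. drop(f,c)  →  {holds(c), holds(d), holds(e), linked(b), linked(c), linked(e), on(b,b), on(c,c), on(c,f), on(e,b), on(e,e), on(f,b), on(f,d), ready(c)}

tag(e,e); tag(e,c); tag(e,b); drop(f,c)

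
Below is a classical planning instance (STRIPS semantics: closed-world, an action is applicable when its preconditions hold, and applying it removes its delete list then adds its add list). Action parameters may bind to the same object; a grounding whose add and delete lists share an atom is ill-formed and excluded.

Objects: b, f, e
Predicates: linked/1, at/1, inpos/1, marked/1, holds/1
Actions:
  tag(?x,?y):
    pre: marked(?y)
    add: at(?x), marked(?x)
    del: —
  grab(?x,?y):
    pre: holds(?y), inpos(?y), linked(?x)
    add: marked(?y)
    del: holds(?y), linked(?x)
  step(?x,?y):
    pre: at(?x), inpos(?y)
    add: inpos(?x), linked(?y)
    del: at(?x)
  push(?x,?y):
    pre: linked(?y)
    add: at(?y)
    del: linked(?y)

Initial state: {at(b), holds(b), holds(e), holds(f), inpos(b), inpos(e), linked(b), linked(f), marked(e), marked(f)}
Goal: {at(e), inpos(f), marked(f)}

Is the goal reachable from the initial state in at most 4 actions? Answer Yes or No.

Yes

1. tag(f,f)  →  {at(b), at(f), holds(b), holds(e), holds(f), inpos(b), inpos(e), linked(b), linked(f), marked(e), marked(f)}
2. tag(e,f)  →  {at(b), at(e), at(f), holds(b), holds(e), holds(f), inpos(b), inpos(e), linked(b), linked(f), marked(e), marked(f)}
3. step(f,b)  →  {at(b), at(e), holds(b), holds(e), holds(f), inpos(b), inpos(e), inpos(f), linked(b), linked(f), marked(e), marked(f)}
optimal plan length = 3; 3 ≤ 4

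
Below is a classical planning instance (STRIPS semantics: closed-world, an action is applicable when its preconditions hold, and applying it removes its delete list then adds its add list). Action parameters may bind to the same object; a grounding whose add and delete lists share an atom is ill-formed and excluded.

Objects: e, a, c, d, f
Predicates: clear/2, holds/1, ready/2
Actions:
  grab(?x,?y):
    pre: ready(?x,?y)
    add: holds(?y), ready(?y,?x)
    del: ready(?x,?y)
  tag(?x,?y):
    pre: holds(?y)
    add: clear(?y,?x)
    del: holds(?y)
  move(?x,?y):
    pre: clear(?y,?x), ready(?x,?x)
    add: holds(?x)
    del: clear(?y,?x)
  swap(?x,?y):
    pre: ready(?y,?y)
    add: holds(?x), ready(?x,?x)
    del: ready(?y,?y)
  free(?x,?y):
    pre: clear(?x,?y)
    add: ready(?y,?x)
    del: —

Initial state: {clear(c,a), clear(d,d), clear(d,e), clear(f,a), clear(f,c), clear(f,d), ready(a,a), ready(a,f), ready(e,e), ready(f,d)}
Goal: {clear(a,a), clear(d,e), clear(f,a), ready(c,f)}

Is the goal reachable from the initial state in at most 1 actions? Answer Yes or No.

1. move(a,c)  →  {clear(d,d), clear(d,e), clear(f,a), clear(f,c), clear(f,d), holds(a), ready(a,a), ready(a,f), ready(e,e), ready(f,d)}
2. tag(a,a)  →  {clear(a,a), clear(d,d), clear(d,e), clear(f,a), clear(f,c), clear(f,d), ready(a,a), ready(a,f), ready(e,e), ready(f,d)}
3. free(f,c)  →  {clear(a,a), clear(d,d), clear(d,e), clear(f,a), clear(f,c), clear(f,d), ready(a,a), ready(a,f), ready(c,f), ready(e,e), ready(f,d)}
optimal plan length = 3; 3 > 1

No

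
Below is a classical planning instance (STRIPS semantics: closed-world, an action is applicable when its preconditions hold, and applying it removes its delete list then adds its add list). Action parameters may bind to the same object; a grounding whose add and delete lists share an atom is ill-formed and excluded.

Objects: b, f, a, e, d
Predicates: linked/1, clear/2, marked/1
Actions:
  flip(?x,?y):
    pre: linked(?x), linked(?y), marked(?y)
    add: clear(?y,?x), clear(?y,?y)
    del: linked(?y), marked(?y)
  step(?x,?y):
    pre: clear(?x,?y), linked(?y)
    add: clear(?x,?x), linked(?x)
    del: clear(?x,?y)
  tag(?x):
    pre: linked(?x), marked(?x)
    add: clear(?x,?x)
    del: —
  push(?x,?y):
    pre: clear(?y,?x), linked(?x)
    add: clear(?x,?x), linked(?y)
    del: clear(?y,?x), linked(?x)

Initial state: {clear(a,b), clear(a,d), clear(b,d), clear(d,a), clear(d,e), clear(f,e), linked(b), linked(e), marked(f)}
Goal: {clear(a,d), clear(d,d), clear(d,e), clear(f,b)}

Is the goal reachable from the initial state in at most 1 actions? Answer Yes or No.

1. step(f,e)  →  {clear(a,b), clear(a,d), clear(b,d), clear(d,a), clear(d,e), clear(f,f), linked(b), linked(e), linked(f), marked(f)}
2. flip(b,f)  →  {clear(a,b), clear(a,d), clear(b,d), clear(d,a), clear(d,e), clear(f,b), clear(f,f), linked(b), linked(e)}
3. step(a,b)  →  {clear(a,a), clear(a,d), clear(b,d), clear(d,a), clear(d,e), clear(f,b), clear(f,f), linked(a), linked(b), linked(e)}
4. step(d,a)  →  {clear(a,a), clear(a,d), clear(b,d), clear(d,d), clear(d,e), clear(f,b), clear(f,f), linked(a), linked(b), linked(d), linked(e)}
optimal plan length = 4; 4 > 1

No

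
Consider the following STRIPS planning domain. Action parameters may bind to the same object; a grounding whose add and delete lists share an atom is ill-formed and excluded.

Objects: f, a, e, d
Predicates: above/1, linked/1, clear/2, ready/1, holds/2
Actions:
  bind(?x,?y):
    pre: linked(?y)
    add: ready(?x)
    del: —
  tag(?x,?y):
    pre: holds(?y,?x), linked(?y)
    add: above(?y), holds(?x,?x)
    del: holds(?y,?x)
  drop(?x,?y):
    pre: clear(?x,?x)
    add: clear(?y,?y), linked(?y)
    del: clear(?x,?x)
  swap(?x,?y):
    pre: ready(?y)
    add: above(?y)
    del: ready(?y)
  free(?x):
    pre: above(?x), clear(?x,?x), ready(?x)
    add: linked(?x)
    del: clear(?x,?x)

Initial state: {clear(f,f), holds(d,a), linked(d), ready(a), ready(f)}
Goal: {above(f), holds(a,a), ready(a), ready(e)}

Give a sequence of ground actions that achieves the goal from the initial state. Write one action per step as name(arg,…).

bind(e,d); tag(a,d); swap(f,f)

1. bind(e,d)  →  {clear(f,f), holds(d,a), linked(d), ready(a), ready(e), ready(f)}
2. tag(a,d)  →  {above(d), clear(f,f), holds(a,a), linked(d), ready(a), ready(e), ready(f)}
3. swap(f,f)  →  {above(d), above(f), clear(f,f), holds(a,a), linked(d), ready(a), ready(e)}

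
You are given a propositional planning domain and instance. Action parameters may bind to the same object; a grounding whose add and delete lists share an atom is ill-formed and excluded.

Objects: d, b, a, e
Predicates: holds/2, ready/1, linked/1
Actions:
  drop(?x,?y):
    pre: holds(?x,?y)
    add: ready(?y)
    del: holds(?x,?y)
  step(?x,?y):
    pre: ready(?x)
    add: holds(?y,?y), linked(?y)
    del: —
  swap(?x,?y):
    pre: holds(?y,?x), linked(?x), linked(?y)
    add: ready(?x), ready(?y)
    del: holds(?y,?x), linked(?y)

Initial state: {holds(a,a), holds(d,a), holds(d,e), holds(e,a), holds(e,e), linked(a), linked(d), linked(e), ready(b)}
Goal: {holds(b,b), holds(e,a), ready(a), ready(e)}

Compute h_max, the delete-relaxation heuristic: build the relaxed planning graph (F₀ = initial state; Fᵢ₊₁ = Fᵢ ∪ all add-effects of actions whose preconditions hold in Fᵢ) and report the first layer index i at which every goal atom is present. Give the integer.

F0 = init (9 atoms)
F1 = F0 ∪ {holds(b,b), holds(d,d), linked(b), ready(a), ready(d), ready(e)}  (15 atoms)
goal ⊆ F1  ⇒  h_max = 1

1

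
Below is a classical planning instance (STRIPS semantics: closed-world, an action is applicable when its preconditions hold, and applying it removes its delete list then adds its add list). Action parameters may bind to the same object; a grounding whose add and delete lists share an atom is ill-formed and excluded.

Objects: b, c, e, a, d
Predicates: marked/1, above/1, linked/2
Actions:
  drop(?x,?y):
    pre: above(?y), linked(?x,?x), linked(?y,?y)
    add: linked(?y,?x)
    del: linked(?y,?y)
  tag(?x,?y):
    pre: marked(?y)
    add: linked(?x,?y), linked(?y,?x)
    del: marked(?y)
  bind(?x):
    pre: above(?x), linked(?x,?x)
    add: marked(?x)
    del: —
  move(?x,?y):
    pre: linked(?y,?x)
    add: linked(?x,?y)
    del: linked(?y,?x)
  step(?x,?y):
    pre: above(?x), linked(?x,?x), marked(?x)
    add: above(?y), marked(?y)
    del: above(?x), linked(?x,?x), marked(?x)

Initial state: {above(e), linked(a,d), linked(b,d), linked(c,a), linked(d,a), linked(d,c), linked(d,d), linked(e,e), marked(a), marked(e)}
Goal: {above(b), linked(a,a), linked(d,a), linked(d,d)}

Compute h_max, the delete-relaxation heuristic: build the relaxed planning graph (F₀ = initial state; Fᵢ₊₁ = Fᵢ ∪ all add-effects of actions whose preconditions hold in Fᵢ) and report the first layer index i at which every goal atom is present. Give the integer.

F0 = init (10 atoms)
F1 = F0 ∪ {above(a), above(b), above(c), above(d), linked(a,a), linked(a,b), linked(a,c), linked(a,e), linked(b,a), linked(b,e), linked(c,d), linked(c,e), linked(d,b), linked(d,e), linked(e,a), linked(e,b), linked(e,c), linked(e,d), marked(b), marked(c), marked(d)}  (31 atoms)
goal ⊆ F1  ⇒  h_max = 1

1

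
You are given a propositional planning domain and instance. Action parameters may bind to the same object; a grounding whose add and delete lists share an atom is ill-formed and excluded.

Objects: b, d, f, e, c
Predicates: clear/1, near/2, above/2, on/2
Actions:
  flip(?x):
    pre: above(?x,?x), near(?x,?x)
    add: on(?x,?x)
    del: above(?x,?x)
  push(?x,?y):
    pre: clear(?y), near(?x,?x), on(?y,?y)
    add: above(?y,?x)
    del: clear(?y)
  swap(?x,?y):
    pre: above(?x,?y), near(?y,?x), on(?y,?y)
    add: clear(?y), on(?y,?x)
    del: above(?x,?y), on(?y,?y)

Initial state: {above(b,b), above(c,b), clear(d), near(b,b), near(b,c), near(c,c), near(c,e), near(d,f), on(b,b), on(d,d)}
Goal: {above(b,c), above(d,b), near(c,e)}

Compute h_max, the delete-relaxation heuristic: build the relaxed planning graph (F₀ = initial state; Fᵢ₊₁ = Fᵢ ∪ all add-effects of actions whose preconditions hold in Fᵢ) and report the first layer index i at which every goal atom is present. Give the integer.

2

F0 = init (10 atoms)
F1 = F0 ∪ {above(d,b), above(d,c), clear(b), on(b,c)}  (14 atoms)
F2 = F1 ∪ {above(b,c)}  (15 atoms)
goal ⊆ F2  ⇒  h_max = 2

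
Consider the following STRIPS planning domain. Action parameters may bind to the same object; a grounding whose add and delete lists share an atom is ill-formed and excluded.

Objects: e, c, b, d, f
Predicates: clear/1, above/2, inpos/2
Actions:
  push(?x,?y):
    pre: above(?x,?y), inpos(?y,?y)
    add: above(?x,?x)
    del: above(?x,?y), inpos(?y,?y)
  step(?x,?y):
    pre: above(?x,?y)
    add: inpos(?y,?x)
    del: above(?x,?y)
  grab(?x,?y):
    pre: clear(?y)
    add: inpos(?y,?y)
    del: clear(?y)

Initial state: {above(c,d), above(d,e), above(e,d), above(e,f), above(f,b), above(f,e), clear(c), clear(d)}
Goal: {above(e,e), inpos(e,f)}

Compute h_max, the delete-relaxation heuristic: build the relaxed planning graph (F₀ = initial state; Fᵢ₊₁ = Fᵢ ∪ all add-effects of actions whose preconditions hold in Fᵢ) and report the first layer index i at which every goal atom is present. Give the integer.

2

F0 = init (8 atoms)
F1 = F0 ∪ {inpos(b,f), inpos(c,c), inpos(d,c), inpos(d,d), inpos(d,e), inpos(e,d), inpos(e,f), inpos(f,e)}  (16 atoms)
F2 = F1 ∪ {above(c,c), above(e,e)}  (18 atoms)
goal ⊆ F2  ⇒  h_max = 2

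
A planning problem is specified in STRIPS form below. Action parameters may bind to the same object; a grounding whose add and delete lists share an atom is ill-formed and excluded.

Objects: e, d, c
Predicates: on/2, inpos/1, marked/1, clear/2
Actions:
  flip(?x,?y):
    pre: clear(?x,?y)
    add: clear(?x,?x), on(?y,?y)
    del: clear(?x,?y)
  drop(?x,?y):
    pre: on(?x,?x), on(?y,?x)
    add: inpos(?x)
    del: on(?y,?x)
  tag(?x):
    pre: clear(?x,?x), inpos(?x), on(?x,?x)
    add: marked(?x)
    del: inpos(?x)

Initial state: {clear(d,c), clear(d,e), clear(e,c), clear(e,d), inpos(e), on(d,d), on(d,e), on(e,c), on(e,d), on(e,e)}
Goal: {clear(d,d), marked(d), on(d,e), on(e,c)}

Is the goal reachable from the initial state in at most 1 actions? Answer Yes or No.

1. flip(d,e)  →  {clear(d,c), clear(d,d), clear(e,c), clear(e,d), inpos(e), on(d,d), on(d,e), on(e,c), on(e,d), on(e,e)}
2. drop(d,e)  →  {clear(d,c), clear(d,d), clear(e,c), clear(e,d), inpos(d), inpos(e), on(d,d), on(d,e), on(e,c), on(e,e)}
3. tag(d)  →  {clear(d,c), clear(d,d), clear(e,c), clear(e,d), inpos(e), marked(d), on(d,d), on(d,e), on(e,c), on(e,e)}
optimal plan length = 3; 3 > 1

No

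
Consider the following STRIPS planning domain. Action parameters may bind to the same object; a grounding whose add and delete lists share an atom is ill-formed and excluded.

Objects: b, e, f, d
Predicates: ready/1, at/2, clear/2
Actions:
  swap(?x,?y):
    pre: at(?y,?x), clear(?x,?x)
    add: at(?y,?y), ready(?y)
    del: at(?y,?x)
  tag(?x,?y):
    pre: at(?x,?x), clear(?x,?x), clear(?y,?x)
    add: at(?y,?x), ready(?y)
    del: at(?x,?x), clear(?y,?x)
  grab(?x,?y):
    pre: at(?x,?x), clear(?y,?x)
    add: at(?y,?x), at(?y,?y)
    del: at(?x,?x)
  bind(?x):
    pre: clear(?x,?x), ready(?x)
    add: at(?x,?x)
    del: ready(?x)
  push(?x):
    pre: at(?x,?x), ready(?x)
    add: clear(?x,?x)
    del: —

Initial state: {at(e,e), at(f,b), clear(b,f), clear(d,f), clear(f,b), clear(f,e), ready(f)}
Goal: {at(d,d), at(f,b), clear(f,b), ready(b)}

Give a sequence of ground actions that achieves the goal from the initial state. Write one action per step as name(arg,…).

grab(e,f); push(f); tag(f,b); bind(f); grab(f,d)

1. grab(e,f)  →  {at(f,b), at(f,e), at(f,f), clear(b,f), clear(d,f), clear(f,b), clear(f,e), ready(f)}
2. push(f)  →  {at(f,b), at(f,e), at(f,f), clear(b,f), clear(d,f), clear(f,b), clear(f,e), clear(f,f), ready(f)}
3. tag(f,b)  →  {at(b,f), at(f,b), at(f,e), clear(d,f), clear(f,b), clear(f,e), clear(f,f), ready(b), ready(f)}
4. bind(f)  →  {at(b,f), at(f,b), at(f,e), at(f,f), clear(d,f), clear(f,b), clear(f,e), clear(f,f), ready(b)}
5. grab(f,d)  →  {at(b,f), at(d,d), at(d,f), at(f,b), at(f,e), clear(d,f), clear(f,b), clear(f,e), clear(f,f), ready(b)}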